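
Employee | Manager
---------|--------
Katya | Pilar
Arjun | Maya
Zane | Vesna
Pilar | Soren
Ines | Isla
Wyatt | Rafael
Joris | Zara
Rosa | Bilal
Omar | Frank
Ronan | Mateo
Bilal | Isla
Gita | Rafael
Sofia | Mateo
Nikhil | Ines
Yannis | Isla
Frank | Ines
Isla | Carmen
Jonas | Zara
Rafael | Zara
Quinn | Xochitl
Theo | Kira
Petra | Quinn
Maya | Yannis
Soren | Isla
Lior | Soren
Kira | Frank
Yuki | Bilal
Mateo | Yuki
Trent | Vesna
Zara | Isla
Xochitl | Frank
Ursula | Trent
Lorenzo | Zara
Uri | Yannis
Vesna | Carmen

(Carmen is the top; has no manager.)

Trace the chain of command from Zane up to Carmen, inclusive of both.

Zane -> Vesna -> Carmen

Zane reports to Vesna. Vesna reports to Carmen. Carmen is at the top.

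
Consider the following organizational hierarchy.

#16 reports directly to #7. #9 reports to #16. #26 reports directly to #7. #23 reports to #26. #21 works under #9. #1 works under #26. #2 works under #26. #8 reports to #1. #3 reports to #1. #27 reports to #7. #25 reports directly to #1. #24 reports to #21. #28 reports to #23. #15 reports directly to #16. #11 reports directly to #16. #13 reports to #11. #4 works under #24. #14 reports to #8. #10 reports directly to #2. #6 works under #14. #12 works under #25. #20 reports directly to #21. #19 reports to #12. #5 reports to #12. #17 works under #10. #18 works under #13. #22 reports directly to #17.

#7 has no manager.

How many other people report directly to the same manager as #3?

#3 reports to #1. #1's other direct reports are #8, #25 — 2 peers.

2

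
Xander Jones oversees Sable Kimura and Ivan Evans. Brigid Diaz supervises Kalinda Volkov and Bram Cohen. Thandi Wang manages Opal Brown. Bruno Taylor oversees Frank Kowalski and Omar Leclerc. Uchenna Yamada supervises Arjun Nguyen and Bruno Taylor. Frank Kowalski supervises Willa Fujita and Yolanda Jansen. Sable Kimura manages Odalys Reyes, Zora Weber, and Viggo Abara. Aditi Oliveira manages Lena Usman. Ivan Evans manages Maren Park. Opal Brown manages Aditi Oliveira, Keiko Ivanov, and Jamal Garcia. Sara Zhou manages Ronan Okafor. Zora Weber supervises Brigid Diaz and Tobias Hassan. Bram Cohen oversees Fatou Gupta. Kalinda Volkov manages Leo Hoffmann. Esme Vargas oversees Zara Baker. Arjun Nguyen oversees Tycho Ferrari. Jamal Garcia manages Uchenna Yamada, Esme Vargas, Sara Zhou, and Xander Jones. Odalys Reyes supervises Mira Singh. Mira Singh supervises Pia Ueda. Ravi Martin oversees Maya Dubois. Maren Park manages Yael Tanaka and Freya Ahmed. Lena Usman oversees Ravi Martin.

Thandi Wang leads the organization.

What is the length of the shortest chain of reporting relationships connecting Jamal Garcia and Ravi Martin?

Jamal Garcia is 1 level below Opal Brown, and Ravi Martin is 3 levels below Opal Brown (their lowest common manager). The shortest path runs up from Jamal Garcia to Opal Brown and back down to Ravi Martin: 1 + 3 = 4 links.

4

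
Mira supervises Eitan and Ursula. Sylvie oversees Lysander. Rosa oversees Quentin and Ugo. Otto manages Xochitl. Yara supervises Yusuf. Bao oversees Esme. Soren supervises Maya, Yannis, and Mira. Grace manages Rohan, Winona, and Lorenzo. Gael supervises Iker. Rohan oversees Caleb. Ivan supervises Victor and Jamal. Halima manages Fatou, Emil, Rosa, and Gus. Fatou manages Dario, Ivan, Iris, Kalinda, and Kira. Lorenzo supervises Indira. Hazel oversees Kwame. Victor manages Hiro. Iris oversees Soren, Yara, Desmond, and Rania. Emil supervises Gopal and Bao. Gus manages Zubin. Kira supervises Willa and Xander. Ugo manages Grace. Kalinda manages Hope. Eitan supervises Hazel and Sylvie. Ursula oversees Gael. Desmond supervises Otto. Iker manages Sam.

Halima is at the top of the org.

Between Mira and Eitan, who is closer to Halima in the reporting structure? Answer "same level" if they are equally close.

Mira is 4 levels below Halima; Eitan is 5. Mira is higher.

Mira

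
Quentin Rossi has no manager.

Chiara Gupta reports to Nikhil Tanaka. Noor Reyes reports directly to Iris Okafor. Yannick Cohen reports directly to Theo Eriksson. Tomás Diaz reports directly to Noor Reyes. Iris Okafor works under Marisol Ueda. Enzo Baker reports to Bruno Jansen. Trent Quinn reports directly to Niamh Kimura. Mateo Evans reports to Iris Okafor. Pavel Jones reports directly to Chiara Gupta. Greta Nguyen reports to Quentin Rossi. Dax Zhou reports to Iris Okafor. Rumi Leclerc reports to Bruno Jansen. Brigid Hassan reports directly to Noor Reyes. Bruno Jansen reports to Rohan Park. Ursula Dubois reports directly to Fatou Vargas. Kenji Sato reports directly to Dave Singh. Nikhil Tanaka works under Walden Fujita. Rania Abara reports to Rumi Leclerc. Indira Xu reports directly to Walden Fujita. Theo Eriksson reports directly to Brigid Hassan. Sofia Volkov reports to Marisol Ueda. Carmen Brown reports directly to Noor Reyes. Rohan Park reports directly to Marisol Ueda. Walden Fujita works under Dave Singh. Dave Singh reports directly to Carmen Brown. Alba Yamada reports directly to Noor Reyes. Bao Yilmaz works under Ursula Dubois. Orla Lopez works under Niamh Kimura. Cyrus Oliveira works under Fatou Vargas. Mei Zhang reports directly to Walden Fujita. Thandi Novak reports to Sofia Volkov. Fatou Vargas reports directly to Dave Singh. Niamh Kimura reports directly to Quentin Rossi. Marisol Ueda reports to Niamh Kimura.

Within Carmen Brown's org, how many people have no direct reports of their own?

6

The people in Carmen Brown's organization with no one reporting to them are Kenji Sato, Indira Xu, Mei Zhang, Pavel Jones, Bao Yilmaz, Cyrus Oliveira. That is 6.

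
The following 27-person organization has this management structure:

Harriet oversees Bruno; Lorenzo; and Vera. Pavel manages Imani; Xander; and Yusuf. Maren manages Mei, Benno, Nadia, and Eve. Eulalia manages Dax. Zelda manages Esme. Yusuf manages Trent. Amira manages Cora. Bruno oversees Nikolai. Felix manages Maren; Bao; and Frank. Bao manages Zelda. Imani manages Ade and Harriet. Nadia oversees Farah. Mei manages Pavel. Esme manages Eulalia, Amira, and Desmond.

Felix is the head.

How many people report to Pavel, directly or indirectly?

10

Pavel directly manages Imani, Xander, Yusuf. Under Imani: Ade, Harriet, Vera, Lorenzo, Bruno, Nikolai (6). Xander has no reports. Under Yusuf: Trent (1). So Pavel's organization is 3 direct reports plus everyone under them: 7 + 1 + 2 = 10.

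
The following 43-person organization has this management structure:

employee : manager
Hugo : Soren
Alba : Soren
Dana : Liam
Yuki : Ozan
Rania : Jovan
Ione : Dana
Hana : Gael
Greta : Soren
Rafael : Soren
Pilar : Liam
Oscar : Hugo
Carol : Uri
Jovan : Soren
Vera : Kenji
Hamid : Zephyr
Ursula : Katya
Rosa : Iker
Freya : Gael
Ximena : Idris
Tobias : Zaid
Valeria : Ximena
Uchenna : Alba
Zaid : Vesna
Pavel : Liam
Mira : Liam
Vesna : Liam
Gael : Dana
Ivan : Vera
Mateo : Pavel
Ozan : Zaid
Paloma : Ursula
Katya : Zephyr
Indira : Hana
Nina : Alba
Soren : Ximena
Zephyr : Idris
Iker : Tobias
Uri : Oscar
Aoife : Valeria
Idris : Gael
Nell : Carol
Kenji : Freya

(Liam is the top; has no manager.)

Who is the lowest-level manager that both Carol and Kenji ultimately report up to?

Gael

Carol's chain of managers is Uri, Oscar, Hugo, Soren, Ximena, Idris, Gael, Dana, Liam. Kenji's chain of managers is Freya, Gael, Dana, Liam. The first manager that appears in both chains is Gael.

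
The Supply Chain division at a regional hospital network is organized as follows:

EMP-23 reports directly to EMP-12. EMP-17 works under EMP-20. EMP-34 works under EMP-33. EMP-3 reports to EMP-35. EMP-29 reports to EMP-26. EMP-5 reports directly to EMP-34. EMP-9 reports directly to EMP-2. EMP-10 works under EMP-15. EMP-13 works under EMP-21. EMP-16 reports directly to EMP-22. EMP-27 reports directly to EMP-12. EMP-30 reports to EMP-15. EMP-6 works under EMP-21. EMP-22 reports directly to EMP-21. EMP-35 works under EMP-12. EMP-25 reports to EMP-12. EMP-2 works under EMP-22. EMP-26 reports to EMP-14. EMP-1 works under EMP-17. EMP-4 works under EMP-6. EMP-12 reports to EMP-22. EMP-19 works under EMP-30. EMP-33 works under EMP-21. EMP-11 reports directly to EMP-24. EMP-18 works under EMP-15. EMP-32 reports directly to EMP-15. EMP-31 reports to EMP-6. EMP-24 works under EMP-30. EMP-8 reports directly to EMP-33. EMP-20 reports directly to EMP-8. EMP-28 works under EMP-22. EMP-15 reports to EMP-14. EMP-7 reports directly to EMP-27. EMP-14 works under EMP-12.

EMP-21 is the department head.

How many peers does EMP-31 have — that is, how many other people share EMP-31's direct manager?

1

EMP-31 reports to EMP-6. EMP-6's other direct reports are EMP-4 — 1 peer.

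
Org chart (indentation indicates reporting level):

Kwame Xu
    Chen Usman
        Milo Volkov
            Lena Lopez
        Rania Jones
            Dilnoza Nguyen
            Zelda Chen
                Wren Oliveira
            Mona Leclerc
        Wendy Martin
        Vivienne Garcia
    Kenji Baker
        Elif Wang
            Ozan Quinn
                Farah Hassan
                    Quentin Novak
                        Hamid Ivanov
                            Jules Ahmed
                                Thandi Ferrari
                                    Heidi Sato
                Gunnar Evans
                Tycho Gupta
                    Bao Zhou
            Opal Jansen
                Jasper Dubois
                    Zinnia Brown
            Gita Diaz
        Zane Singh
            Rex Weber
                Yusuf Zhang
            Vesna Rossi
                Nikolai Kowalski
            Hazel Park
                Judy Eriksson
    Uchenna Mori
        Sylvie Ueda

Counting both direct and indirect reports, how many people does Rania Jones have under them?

Rania Jones directly manages Dilnoza Nguyen, Zelda Chen, Mona Leclerc. Dilnoza Nguyen has no reports. Under Zelda Chen: Wren Oliveira (1). Mona Leclerc has no reports. So Rania Jones's organization is 3 direct reports plus everyone under them: 1 + 2 + 1 = 4.

4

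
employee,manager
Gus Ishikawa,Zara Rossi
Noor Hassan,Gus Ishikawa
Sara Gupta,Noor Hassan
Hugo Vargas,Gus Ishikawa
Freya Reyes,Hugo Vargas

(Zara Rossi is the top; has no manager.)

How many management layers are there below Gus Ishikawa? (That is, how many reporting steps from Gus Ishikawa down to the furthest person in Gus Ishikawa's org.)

2

The longest chain under Gus Ishikawa runs Gus Ishikawa → Hugo Vargas → Freya Reyes, which is 2 levels below Gus Ishikawa.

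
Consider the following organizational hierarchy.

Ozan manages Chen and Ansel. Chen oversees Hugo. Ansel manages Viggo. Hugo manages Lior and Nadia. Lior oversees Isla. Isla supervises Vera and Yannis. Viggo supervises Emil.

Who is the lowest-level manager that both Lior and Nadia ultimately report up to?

Lior's chain of managers is Hugo, Chen, Ozan. Nadia's chain of managers is Hugo, Chen, Ozan. The first manager that appears in both chains is Hugo.

Hugo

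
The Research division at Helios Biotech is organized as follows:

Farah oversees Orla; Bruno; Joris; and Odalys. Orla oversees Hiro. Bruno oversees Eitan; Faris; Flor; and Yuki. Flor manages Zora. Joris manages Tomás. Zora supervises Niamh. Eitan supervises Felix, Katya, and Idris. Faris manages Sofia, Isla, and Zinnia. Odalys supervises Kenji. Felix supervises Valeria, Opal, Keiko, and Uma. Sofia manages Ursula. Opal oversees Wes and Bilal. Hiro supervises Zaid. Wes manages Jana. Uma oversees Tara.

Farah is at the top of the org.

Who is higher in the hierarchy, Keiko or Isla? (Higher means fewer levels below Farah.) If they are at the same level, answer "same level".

Keiko is 4 levels below Farah; Isla is 3. Isla is higher.

Isla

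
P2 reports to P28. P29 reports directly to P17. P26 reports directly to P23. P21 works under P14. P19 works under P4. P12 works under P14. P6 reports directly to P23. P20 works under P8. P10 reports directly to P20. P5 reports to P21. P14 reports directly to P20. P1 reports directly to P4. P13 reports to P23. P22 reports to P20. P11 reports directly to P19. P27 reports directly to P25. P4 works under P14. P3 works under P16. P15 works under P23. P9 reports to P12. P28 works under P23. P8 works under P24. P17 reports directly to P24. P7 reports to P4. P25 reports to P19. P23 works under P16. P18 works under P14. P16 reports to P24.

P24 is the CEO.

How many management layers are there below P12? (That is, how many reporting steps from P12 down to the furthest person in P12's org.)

1

The longest chain under P12 runs P12 → P9, which is 1 level below P12.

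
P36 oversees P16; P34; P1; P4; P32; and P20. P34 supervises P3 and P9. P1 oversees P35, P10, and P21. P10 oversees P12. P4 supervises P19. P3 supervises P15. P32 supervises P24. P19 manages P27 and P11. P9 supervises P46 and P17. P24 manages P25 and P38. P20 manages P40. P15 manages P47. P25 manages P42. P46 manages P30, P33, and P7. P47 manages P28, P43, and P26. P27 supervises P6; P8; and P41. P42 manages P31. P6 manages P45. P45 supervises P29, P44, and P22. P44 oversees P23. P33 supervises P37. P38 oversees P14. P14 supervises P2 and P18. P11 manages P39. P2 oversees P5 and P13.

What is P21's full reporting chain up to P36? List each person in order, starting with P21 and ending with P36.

P21 -> P1 -> P36

P21 reports to P1. P1 reports to P36. P36 is at the top.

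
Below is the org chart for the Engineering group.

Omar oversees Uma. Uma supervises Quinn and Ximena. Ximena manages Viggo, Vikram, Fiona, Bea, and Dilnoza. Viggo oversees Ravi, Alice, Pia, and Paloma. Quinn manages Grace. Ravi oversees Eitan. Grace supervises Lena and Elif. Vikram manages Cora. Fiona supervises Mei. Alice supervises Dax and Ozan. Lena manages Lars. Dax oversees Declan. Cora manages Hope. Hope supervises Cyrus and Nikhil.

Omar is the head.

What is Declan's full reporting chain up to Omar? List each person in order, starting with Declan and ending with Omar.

Declan -> Dax -> Alice -> Viggo -> Ximena -> Uma -> Omar

Declan reports to Dax. Dax reports to Alice. Alice reports to Viggo. Viggo reports to Ximena. Ximena reports to Uma. Uma reports to Omar. Omar is at the top.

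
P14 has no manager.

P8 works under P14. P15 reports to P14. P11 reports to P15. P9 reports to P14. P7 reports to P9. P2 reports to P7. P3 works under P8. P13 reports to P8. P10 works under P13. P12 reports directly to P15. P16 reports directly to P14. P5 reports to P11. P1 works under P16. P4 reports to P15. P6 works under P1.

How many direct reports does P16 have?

P16 directly manages P1. That is 1 direct report.

1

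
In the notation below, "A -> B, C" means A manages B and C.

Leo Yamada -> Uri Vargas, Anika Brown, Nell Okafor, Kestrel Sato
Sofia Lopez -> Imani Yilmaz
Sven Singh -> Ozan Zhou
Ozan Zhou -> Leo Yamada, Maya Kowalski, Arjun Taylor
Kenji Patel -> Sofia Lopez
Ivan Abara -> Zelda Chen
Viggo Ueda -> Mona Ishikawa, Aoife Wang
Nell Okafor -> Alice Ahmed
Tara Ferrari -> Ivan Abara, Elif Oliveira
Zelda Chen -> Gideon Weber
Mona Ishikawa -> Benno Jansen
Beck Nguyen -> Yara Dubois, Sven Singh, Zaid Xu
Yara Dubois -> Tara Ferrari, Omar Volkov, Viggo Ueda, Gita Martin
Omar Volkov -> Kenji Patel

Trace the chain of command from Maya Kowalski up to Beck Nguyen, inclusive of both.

Maya Kowalski -> Ozan Zhou -> Sven Singh -> Beck Nguyen

Maya Kowalski reports to Ozan Zhou. Ozan Zhou reports to Sven Singh. Sven Singh reports to Beck Nguyen. Beck Nguyen is at the top.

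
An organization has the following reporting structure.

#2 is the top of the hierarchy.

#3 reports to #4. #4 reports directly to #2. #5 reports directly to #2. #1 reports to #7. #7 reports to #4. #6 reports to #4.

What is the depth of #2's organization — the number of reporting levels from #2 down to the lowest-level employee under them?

3

The longest chain under #2 runs #2 → #4 → #7 → #1, which is 3 levels below #2.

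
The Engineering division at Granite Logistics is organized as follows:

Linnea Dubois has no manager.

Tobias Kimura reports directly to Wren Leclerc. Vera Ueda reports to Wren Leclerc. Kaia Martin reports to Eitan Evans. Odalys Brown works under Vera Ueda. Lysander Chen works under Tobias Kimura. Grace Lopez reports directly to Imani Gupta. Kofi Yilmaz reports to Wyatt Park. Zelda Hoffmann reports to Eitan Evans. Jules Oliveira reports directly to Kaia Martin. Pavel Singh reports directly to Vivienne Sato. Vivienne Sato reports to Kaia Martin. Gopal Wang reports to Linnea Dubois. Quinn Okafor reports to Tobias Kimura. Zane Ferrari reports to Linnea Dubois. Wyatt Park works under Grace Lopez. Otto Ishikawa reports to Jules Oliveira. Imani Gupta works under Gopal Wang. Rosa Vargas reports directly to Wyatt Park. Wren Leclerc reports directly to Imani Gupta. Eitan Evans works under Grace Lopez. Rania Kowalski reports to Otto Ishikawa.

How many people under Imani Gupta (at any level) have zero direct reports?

8

The people in Imani Gupta's organization with no one reporting to them are Lysander Chen, Quinn Okafor, Odalys Brown, Rosa Vargas, Kofi Yilmaz, Zelda Hoffmann, Pavel Singh, Rania Kowalski. That is 8.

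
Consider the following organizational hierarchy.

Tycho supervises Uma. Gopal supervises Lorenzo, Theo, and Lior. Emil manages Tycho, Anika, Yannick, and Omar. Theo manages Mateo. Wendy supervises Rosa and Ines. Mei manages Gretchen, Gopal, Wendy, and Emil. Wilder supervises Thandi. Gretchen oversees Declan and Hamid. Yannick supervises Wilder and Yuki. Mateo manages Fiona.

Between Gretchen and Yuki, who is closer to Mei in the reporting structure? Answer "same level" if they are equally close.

Gretchen is 1 level below Mei; Yuki is 3. Gretchen is higher.

Gretchen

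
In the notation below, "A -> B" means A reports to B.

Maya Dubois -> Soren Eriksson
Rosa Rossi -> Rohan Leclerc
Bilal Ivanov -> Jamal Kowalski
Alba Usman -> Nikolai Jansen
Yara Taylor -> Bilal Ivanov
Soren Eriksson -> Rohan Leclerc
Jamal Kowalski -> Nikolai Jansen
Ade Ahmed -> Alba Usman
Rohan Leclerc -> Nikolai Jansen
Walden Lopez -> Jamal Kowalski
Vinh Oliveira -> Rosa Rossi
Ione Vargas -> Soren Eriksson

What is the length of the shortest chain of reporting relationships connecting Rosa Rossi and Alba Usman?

3

Rosa Rossi is 2 levels below Nikolai Jansen, and Alba Usman is 1 level below Nikolai Jansen (their lowest common manager). The shortest path runs up from Rosa Rossi to Nikolai Jansen and back down to Alba Usman: 2 + 1 = 3 links.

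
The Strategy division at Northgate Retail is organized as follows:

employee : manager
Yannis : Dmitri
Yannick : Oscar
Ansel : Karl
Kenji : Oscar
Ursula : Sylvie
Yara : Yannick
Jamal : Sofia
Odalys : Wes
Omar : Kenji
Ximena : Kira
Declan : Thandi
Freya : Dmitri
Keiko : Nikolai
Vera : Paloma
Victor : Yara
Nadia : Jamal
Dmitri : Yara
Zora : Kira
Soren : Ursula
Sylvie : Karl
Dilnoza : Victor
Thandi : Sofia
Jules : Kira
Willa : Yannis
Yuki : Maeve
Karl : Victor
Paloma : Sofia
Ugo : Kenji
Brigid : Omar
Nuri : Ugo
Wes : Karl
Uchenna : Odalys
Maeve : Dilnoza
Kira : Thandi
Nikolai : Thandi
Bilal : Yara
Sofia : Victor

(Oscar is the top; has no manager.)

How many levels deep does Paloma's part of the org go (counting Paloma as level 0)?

1

The longest chain under Paloma runs Paloma → Vera, which is 1 level below Paloma.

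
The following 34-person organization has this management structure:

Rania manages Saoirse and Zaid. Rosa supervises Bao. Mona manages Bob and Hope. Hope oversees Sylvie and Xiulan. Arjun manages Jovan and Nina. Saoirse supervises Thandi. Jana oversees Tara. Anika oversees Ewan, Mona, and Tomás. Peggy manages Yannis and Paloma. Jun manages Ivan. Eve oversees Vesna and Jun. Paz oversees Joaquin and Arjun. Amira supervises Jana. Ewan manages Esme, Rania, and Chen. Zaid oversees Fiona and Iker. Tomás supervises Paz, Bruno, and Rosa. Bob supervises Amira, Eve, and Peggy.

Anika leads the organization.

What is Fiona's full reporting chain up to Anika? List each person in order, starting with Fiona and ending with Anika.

Fiona reports to Zaid. Zaid reports to Rania. Rania reports to Ewan. Ewan reports to Anika. Anika is at the top.

Fiona -> Zaid -> Rania -> Ewan -> Anika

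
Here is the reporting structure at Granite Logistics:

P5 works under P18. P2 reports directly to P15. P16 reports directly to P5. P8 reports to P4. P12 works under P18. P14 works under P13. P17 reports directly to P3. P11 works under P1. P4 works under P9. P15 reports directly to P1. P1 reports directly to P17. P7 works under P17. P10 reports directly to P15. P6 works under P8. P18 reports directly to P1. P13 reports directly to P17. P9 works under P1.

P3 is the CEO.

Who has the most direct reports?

P1

Direct-report counts: P3 has 1; P17 has 3; P13 has 1; P1 has 4; P9 has 1; P4 has 1; P8 has 1; P15 has 2; P18 has 2; P5 has 1. The largest is 4, held by P1.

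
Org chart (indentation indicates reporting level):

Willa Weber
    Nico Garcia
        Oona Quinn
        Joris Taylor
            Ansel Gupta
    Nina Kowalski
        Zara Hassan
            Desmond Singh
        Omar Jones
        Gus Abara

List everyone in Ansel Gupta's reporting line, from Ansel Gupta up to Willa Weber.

Ansel Gupta reports to Joris Taylor. Joris Taylor reports to Nico Garcia. Nico Garcia reports to Willa Weber. Willa Weber is at the top.

Ansel Gupta -> Joris Taylor -> Nico Garcia -> Willa Weber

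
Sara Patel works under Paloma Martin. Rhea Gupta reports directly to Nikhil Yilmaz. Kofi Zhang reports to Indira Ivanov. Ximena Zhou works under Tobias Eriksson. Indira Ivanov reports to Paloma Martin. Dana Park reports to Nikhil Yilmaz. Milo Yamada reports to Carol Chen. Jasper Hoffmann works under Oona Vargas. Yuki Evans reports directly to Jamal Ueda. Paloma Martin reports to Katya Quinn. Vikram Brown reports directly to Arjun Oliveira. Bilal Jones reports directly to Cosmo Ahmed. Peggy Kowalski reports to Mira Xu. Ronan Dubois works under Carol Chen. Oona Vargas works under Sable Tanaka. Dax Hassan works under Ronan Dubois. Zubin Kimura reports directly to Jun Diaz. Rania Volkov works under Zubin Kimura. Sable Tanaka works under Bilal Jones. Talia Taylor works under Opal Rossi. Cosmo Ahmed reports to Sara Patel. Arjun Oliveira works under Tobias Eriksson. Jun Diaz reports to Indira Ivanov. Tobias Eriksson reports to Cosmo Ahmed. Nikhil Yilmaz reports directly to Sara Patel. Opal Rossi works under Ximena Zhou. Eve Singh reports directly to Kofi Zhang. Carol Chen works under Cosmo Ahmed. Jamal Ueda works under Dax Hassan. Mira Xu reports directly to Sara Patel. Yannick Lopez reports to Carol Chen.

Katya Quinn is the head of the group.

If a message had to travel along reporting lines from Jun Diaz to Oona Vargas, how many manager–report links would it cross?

7

Jun Diaz is 2 levels below Paloma Martin, and Oona Vargas is 5 levels below Paloma Martin (their lowest common manager). The shortest path runs up from Jun Diaz to Paloma Martin and back down to Oona Vargas: 2 + 5 = 7 links.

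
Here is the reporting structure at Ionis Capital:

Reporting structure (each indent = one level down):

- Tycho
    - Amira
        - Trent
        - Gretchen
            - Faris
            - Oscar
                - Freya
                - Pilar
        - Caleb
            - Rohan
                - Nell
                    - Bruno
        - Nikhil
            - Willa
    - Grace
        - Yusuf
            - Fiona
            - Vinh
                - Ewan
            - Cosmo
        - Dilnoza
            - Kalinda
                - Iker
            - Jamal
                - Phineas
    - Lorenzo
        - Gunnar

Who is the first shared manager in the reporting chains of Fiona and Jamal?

Grace

Fiona's chain of managers is Yusuf, Grace, Tycho. Jamal's chain of managers is Dilnoza, Grace, Tycho. The first manager that appears in both chains is Grace.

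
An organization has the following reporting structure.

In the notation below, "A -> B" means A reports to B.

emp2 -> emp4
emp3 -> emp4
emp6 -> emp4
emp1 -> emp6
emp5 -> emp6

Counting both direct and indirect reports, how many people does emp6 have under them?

2

emp6 directly manages emp1, emp5. emp1 has no reports. emp5 has no reports. So emp6's organization is 2 direct reports plus everyone under them: 1 + 1 = 2.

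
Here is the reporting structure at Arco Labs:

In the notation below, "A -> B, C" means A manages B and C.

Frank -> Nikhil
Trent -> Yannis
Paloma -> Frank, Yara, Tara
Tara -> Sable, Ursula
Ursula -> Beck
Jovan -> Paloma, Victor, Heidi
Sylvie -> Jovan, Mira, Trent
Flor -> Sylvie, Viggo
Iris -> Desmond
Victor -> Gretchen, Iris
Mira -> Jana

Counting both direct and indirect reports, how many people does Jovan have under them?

13

Jovan directly manages Paloma, Victor, Heidi. Under Paloma: Tara, Ursula, Beck, Sable, Yara, Frank, Nikhil (7). Under Victor: Iris, Desmond, Gretchen (3). Heidi has no reports. So Jovan's organization is 3 direct reports plus everyone under them: 8 + 4 + 1 = 13.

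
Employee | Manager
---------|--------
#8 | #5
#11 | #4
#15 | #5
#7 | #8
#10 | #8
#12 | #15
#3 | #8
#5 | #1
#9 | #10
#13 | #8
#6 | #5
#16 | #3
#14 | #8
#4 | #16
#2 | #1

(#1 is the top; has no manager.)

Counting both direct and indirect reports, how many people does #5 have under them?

13

#5 directly manages #8, #6, #15. Under #8: #14, #7, #13, #10, #9, #3, #16, #4, #11 (9). #6 has no reports. Under #15: #12 (1). So #5's organization is 3 direct reports plus everyone under them: 10 + 1 + 2 = 13.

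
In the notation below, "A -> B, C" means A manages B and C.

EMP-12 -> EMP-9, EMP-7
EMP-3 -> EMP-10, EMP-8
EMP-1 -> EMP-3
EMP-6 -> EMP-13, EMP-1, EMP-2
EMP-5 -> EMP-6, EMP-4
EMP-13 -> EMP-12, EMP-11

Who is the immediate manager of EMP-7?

EMP-12

EMP-7 reports directly to EMP-12.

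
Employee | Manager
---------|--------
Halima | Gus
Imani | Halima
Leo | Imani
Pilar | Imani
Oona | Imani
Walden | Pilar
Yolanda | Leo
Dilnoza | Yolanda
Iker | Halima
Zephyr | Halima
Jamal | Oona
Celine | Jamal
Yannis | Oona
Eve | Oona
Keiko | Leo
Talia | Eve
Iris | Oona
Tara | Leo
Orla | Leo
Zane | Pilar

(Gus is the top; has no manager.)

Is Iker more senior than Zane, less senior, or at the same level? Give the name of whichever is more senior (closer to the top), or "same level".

Iker is 2 levels below Gus; Zane is 4. Iker is higher.

Iker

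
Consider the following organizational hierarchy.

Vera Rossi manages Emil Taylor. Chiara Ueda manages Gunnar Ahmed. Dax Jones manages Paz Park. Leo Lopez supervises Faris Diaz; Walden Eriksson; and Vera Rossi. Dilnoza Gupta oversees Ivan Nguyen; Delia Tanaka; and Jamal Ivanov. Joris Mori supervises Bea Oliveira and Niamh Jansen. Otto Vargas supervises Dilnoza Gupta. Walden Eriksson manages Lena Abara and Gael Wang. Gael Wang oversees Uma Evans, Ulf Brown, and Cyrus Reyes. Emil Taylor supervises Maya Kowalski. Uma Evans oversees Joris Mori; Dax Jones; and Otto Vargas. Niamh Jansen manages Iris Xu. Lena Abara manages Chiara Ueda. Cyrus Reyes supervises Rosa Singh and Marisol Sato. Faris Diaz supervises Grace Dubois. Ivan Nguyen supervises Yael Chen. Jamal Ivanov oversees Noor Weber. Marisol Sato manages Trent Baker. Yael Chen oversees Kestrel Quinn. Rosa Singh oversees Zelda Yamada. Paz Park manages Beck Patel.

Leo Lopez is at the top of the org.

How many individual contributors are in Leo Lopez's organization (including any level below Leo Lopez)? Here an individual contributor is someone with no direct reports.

The people in Leo Lopez's organization with no one reporting to them are Maya Kowalski, Ulf Brown, Trent Baker, Zelda Yamada, Noor Weber, Delia Tanaka, Kestrel Quinn, Beck Patel, Iris Xu, Bea Oliveira, Gunnar Ahmed, Grace Dubois. That is 12.

12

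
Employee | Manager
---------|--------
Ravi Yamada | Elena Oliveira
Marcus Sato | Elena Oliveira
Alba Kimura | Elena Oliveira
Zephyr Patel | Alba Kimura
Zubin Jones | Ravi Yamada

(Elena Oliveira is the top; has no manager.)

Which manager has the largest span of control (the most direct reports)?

Elena Oliveira

Direct-report counts: Elena Oliveira has 3; Alba Kimura has 1; Ravi Yamada has 1. The largest is 3, held by Elena Oliveira.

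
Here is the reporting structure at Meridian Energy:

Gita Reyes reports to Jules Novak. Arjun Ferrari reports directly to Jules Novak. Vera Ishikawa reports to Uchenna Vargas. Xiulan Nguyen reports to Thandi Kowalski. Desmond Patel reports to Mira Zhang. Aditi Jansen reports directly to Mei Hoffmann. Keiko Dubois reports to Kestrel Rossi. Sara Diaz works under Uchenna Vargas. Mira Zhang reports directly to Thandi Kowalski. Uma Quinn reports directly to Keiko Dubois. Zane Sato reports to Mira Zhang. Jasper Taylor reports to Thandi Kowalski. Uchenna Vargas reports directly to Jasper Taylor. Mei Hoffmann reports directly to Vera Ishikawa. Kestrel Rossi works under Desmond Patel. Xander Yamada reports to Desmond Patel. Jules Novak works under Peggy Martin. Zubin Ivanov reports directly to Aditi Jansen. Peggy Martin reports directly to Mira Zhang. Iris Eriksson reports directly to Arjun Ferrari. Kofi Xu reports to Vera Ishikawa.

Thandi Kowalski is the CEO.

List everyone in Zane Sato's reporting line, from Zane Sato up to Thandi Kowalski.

Zane Sato reports to Mira Zhang. Mira Zhang reports to Thandi Kowalski. Thandi Kowalski is at the top.

Zane Sato -> Mira Zhang -> Thandi Kowalski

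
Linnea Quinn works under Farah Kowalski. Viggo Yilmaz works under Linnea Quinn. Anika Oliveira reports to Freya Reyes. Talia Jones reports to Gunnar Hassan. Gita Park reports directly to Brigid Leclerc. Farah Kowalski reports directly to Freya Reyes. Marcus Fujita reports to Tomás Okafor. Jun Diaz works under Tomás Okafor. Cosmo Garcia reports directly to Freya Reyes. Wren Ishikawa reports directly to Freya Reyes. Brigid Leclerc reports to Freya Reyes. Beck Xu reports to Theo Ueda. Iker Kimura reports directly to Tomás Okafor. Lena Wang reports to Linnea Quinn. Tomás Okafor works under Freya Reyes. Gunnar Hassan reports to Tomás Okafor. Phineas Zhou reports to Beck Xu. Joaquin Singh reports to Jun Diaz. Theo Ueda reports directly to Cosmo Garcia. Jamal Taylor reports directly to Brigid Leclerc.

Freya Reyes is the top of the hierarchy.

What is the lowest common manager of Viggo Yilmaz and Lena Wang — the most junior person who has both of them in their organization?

Linnea Quinn

Viggo Yilmaz's chain of managers is Linnea Quinn, Farah Kowalski, Freya Reyes. Lena Wang's chain of managers is Linnea Quinn, Farah Kowalski, Freya Reyes. The first manager that appears in both chains is Linnea Quinn.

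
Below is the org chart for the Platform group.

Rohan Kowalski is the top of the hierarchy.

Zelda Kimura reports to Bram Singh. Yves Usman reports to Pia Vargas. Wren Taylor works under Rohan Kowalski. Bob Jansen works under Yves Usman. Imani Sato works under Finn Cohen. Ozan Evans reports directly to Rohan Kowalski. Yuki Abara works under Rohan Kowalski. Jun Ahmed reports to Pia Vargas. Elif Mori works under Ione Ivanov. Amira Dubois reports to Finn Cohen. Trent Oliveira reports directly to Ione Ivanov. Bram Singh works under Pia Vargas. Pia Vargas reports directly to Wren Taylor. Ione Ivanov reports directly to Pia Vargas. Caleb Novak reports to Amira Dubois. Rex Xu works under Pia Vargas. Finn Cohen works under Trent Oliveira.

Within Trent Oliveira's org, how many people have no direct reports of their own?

The people in Trent Oliveira's organization with no one reporting to them are Imani Sato, Caleb Novak. That is 2.

2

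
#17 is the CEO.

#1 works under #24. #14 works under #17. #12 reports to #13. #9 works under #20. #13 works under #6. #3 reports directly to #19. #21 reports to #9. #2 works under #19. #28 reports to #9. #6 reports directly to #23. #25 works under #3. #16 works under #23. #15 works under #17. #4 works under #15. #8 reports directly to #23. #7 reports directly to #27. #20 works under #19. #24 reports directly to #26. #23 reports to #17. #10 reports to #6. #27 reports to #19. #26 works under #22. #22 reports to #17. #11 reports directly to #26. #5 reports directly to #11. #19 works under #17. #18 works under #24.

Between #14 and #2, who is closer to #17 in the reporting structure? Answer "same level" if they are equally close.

#14 is 1 level below #17; #2 is 2. #14 is higher.

#14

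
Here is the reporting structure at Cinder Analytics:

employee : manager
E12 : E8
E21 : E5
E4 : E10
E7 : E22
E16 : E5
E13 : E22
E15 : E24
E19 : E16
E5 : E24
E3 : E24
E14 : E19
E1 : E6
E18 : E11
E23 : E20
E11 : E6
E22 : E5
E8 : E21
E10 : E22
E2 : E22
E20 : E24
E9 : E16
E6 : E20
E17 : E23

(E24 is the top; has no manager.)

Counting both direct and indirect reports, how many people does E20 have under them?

E20 directly manages E6, E23. Under E6: E1, E11, E18 (3). Under E23: E17 (1). So E20's organization is 2 direct reports plus everyone under them: 4 + 2 = 6.

6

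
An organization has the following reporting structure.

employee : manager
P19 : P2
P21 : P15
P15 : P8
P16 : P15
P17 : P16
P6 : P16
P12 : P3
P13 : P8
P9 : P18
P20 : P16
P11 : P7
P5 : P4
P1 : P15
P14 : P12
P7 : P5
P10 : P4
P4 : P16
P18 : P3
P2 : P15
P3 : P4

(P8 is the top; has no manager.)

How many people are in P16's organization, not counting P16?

P16 directly manages P4, P6, P20, P17. Under P4: P5, P7, P11, P10, P3, P12, P14, P18, P9 (9). P6 has no reports. P20 has no reports. P17 has no reports. So P16's organization is 4 direct reports plus everyone under them: 10 + 1 + 1 + 1 = 13.

13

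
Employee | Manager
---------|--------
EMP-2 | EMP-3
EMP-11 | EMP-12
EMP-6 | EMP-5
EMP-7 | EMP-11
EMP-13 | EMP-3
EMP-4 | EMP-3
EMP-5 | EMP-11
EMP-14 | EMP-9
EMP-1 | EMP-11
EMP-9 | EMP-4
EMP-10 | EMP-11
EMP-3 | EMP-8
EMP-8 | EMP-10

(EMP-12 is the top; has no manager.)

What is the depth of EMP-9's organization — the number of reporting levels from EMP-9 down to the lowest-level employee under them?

The longest chain under EMP-9 runs EMP-9 → EMP-14, which is 1 level below EMP-9.

1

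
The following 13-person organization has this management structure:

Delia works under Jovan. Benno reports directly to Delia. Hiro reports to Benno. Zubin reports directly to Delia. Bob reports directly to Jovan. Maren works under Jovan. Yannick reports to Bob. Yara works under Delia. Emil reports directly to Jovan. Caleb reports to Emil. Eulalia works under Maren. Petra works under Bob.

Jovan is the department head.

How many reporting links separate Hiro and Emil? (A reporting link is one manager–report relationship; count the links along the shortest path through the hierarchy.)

Hiro is 3 levels below Jovan, and Emil is 1 level below Jovan (their lowest common manager). The shortest path runs up from Hiro to Jovan and back down to Emil: 3 + 1 = 4 links.

4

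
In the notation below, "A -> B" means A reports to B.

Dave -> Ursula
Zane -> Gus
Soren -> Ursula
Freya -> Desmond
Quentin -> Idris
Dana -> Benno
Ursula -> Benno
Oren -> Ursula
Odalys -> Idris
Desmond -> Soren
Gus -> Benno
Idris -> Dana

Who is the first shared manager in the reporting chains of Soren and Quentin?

Benno

Soren's chain of managers is Ursula, Benno. Quentin's chain of managers is Idris, Dana, Benno. The first manager that appears in both chains is Benno.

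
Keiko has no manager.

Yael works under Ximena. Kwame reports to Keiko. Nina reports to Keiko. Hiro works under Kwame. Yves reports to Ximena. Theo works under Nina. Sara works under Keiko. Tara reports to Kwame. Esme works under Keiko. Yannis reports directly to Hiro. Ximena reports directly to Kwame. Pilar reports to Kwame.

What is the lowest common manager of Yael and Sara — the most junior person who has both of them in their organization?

Yael's chain of managers is Ximena, Kwame, Keiko. Sara's chain of managers is Keiko. The first manager that appears in both chains is Keiko.

Keiko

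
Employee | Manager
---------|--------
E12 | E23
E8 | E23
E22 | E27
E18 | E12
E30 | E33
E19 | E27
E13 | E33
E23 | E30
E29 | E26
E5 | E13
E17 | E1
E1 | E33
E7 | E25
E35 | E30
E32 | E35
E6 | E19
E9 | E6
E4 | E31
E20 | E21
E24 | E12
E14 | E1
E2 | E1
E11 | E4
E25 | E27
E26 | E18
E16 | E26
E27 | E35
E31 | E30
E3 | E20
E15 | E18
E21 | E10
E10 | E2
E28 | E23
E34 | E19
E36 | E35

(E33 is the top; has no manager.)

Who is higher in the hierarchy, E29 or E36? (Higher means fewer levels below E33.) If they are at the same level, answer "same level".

E36

E29 is 6 levels below E33; E36 is 3. E36 is higher.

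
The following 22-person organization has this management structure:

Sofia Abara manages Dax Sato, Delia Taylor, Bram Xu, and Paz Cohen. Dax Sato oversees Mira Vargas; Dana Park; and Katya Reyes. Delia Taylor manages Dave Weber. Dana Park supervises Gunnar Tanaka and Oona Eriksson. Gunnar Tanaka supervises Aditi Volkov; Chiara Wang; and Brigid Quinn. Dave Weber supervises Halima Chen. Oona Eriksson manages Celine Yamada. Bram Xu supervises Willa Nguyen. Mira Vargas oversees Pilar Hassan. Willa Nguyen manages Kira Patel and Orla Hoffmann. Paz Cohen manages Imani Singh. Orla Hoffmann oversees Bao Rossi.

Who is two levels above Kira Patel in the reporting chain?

Bram Xu

Kira Patel reports to Willa Nguyen, and Willa Nguyen reports to Bram Xu. So Kira Patel's skip-level manager is Bram Xu.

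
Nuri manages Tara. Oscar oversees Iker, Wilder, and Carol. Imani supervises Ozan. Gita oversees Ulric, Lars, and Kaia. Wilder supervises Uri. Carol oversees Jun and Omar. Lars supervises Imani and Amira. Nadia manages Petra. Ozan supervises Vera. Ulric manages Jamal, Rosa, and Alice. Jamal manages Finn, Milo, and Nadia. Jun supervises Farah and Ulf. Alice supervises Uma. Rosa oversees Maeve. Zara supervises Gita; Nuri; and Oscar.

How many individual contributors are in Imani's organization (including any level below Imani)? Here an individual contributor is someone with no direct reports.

1

The only person in Imani's organization with no one reporting to them is Vera. That is 1.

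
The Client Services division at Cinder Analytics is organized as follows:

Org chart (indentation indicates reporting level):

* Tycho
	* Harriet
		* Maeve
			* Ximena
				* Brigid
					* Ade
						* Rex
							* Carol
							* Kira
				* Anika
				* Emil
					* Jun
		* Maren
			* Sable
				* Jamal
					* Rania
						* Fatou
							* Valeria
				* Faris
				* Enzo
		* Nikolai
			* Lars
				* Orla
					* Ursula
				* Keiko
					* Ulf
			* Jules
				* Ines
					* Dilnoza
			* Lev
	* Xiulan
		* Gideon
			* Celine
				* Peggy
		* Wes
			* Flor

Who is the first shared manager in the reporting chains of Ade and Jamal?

Ade's chain of managers is Brigid, Ximena, Maeve, Harriet, Tycho. Jamal's chain of managers is Sable, Maren, Harriet, Tycho. The first manager that appears in both chains is Harriet.

Harriet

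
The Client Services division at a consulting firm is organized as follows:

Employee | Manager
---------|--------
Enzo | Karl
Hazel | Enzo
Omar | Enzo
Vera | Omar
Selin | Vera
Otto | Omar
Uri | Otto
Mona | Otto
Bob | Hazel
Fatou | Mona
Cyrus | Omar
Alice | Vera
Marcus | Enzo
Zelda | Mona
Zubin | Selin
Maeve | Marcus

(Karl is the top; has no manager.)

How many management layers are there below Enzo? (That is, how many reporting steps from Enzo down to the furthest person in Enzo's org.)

The longest chain under Enzo runs Enzo → Omar → Otto → Mona → Zelda, which is 4 levels below Enzo.

4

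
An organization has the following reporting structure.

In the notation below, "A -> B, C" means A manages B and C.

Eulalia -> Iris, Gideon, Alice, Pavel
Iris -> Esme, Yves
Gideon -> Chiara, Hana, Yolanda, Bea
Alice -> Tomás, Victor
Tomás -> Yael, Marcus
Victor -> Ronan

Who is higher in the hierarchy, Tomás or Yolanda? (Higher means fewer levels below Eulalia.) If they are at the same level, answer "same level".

Both Tomás and Yolanda are 2 levels below Eulalia.

same level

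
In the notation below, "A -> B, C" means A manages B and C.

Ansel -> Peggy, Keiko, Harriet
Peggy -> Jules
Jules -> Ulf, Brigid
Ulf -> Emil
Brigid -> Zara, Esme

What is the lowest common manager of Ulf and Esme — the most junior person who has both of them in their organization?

Jules

Ulf's chain of managers is Jules, Peggy, Ansel. Esme's chain of managers is Brigid, Jules, Peggy, Ansel. The first manager that appears in both chains is Jules.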